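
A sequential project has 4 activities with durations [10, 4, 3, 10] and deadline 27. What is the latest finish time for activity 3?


LF(activity 3) = deadline - sum of successor durations
Successors: activities 4 through 4 with durations [10]
Sum of successor durations = 10
LF = 27 - 10 = 17

17


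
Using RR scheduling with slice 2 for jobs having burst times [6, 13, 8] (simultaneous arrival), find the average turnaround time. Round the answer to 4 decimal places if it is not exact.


Time quantum = 2
Execution trace:
  J1 runs 2 units, time = 2
  J2 runs 2 units, time = 4
  J3 runs 2 units, time = 6
  J1 runs 2 units, time = 8
  J2 runs 2 units, time = 10
  J3 runs 2 units, time = 12
  J1 runs 2 units, time = 14
  J2 runs 2 units, time = 16
  J3 runs 2 units, time = 18
  J2 runs 2 units, time = 20
  J3 runs 2 units, time = 22
  J2 runs 2 units, time = 24
  J2 runs 2 units, time = 26
  J2 runs 1 units, time = 27
Finish times: [14, 27, 22]
Average turnaround = 63/3 = 21.0

21.0


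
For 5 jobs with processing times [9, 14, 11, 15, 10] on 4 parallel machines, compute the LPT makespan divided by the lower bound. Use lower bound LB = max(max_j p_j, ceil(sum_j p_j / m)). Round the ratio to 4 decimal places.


LPT order: [15, 14, 11, 10, 9]
Machine loads after assignment: [15, 14, 11, 19]
LPT makespan = 19
Lower bound = max(max_job, ceil(total/4)) = max(15, 15) = 15
Ratio = 19 / 15 = 1.2667

1.2667


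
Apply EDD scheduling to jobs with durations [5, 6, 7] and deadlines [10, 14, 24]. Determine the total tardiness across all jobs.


Sort by due date (EDD order): [(5, 10), (6, 14), (7, 24)]
Compute completion times and tardiness:
  Job 1: p=5, d=10, C=5, tardiness=max(0,5-10)=0
  Job 2: p=6, d=14, C=11, tardiness=max(0,11-14)=0
  Job 3: p=7, d=24, C=18, tardiness=max(0,18-24)=0
Total tardiness = 0

0


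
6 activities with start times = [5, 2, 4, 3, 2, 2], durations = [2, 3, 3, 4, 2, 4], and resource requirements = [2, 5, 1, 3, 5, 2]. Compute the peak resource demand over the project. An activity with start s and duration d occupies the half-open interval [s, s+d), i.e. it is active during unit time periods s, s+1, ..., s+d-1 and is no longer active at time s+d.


Each activity i is active on [start_i, start_i + duration_i).
Compute total resource usage per time slot:
  t=0: active resources = [], total = 0
  t=1: active resources = [], total = 0
  t=2: active resources = [5, 5, 2], total = 12
  t=3: active resources = [5, 3, 5, 2], total = 15
  t=4: active resources = [5, 1, 3, 2], total = 11
  t=5: active resources = [2, 1, 3, 2], total = 8
  t=6: active resources = [2, 1, 3], total = 6
Peak resource demand = 15

15


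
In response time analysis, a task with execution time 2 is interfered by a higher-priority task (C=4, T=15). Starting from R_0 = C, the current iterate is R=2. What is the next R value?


R_next = C + ceil(R_prev / T_hp) * C_hp
ceil(2 / 15) = ceil(0.1333) = 1
Interference = 1 * 4 = 4
R_next = 2 + 4 = 6

6


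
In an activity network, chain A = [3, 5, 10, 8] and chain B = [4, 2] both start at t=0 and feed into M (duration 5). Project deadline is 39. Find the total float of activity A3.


Forward pass: ES(A3) = sum of predecessors on chain A = 8
EF = ES + duration = 8 + 10 = 18
Backward pass: LF(M) = deadline = 39; LS(M) = 39 - 5 = 34
LF(A3) = LS(M) - sum(successors on chain A) = 34 - 8 = 26
LS = LF - duration = 26 - 10 = 16
Total float = LS - ES = 16 - 8 = 8

8


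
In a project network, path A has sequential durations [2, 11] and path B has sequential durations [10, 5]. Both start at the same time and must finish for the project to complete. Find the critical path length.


Path A total = 2 + 11 = 13
Path B total = 10 + 5 = 15
Critical path = longest path = max(13, 15) = 15

15


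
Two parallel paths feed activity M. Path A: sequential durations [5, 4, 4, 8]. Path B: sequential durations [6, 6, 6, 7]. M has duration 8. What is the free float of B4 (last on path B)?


ES(B4) = sum of predecessors on chain B = 18
EF(B4) = ES + duration = 18 + 7 = 25
Successor of B4 is M. ES(M) = max(sum(A), sum(B)) = max(21, 25) = 25
Free float = ES(successor) - EF(current) = 25 - 25 = 0

0


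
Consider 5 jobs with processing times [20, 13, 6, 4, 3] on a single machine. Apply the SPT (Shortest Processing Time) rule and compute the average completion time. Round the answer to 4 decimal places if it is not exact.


Sort jobs by processing time (SPT order): [3, 4, 6, 13, 20]
Compute completion times sequentially:
  Job 1: processing = 3, completes at 3
  Job 2: processing = 4, completes at 7
  Job 3: processing = 6, completes at 13
  Job 4: processing = 13, completes at 26
  Job 5: processing = 20, completes at 46
Sum of completion times = 95
Average completion time = 95/5 = 19.0

19.0


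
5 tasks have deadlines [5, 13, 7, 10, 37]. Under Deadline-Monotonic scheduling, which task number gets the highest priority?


Sort tasks by relative deadline (ascending):
  Task 1: deadline = 5
  Task 3: deadline = 7
  Task 4: deadline = 10
  Task 2: deadline = 13
  Task 5: deadline = 37
Priority order (highest first): [1, 3, 4, 2, 5]
Highest priority task = 1

1


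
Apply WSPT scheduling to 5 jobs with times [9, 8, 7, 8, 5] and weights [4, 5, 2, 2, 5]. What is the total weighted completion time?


Compute p/w ratios and sort ascending (WSPT): [(5, 5), (8, 5), (9, 4), (7, 2), (8, 2)]
Compute weighted completion times:
  Job (p=5,w=5): C=5, w*C=5*5=25
  Job (p=8,w=5): C=13, w*C=5*13=65
  Job (p=9,w=4): C=22, w*C=4*22=88
  Job (p=7,w=2): C=29, w*C=2*29=58
  Job (p=8,w=2): C=37, w*C=2*37=74
Total weighted completion time = 310

310


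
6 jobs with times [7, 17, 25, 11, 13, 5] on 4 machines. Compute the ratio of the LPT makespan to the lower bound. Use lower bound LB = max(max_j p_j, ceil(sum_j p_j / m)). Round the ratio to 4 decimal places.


LPT order: [25, 17, 13, 11, 7, 5]
Machine loads after assignment: [25, 17, 18, 18]
LPT makespan = 25
Lower bound = max(max_job, ceil(total/4)) = max(25, 20) = 25
Ratio = 25 / 25 = 1.0

1.0


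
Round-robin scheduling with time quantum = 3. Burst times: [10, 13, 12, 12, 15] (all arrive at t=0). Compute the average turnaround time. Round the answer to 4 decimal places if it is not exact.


Time quantum = 3
Execution trace:
  J1 runs 3 units, time = 3
  J2 runs 3 units, time = 6
  J3 runs 3 units, time = 9
  J4 runs 3 units, time = 12
  J5 runs 3 units, time = 15
  J1 runs 3 units, time = 18
  J2 runs 3 units, time = 21
  J3 runs 3 units, time = 24
  J4 runs 3 units, time = 27
  J5 runs 3 units, time = 30
  J1 runs 3 units, time = 33
  J2 runs 3 units, time = 36
  J3 runs 3 units, time = 39
  J4 runs 3 units, time = 42
  J5 runs 3 units, time = 45
  J1 runs 1 units, time = 46
  J2 runs 3 units, time = 49
  J3 runs 3 units, time = 52
  J4 runs 3 units, time = 55
  J5 runs 3 units, time = 58
  J2 runs 1 units, time = 59
  J5 runs 3 units, time = 62
Finish times: [46, 59, 52, 55, 62]
Average turnaround = 274/5 = 54.8

54.8


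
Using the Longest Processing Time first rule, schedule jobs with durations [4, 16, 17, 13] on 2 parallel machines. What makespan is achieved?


Sort jobs in decreasing order (LPT): [17, 16, 13, 4]
Assign each job to the least loaded machine:
  Machine 1: jobs [17, 4], load = 21
  Machine 2: jobs [16, 13], load = 29
Makespan = max load = 29

29


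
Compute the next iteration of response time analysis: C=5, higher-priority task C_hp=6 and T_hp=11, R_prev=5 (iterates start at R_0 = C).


R_next = C + ceil(R_prev / T_hp) * C_hp
ceil(5 / 11) = ceil(0.4545) = 1
Interference = 1 * 6 = 6
R_next = 5 + 6 = 11

11


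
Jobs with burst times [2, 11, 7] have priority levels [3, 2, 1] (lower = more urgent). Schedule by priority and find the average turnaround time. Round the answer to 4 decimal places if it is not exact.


Sort by priority (ascending = highest first):
Order: [(1, 7), (2, 11), (3, 2)]
Completion times:
  Priority 1, burst=7, C=7
  Priority 2, burst=11, C=18
  Priority 3, burst=2, C=20
Average turnaround = 45/3 = 15.0

15.0


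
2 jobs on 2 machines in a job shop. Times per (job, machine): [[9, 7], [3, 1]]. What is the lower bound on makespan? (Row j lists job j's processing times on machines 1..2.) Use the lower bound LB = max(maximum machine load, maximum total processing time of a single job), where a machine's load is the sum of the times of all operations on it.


Machine loads:
  Machine 1: 9 + 3 = 12
  Machine 2: 7 + 1 = 8
Max machine load = 12
Job totals:
  Job 1: 16
  Job 2: 4
Max job total = 16
Lower bound = max(12, 16) = 16

16


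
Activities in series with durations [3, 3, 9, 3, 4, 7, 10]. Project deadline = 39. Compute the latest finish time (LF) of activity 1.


LF(activity 1) = deadline - sum of successor durations
Successors: activities 2 through 7 with durations [3, 9, 3, 4, 7, 10]
Sum of successor durations = 36
LF = 39 - 36 = 3

3


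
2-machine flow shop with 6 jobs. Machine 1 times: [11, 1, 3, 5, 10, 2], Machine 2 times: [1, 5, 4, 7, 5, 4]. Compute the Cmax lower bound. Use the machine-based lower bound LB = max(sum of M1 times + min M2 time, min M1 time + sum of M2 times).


LB1 = sum(M1 times) + min(M2 times) = 32 + 1 = 33
LB2 = min(M1 times) + sum(M2 times) = 1 + 26 = 27
Lower bound = max(LB1, LB2) = max(33, 27) = 33

33


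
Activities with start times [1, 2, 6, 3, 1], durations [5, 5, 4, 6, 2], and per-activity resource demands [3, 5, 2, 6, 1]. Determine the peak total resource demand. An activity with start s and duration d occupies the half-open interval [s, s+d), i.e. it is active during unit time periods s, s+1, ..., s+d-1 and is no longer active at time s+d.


Each activity i is active on [start_i, start_i + duration_i).
Compute total resource usage per time slot:
  t=0: active resources = [], total = 0
  t=1: active resources = [3, 1], total = 4
  t=2: active resources = [3, 5, 1], total = 9
  t=3: active resources = [3, 5, 6], total = 14
  t=4: active resources = [3, 5, 6], total = 14
  t=5: active resources = [3, 5, 6], total = 14
  t=6: active resources = [5, 2, 6], total = 13
  t=7: active resources = [2, 6], total = 8
  t=8: active resources = [2, 6], total = 8
  t=9: active resources = [2], total = 2
Peak resource demand = 14

14


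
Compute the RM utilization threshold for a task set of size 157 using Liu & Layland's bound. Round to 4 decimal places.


Compute 2^(1/157) = 1.0044247104
Subtract 1: 1.0044247104 - 1 = 0.0044247104
Multiply by n: 157 * 0.0044247104 = 0.6946795328
Round to 4 dp: 0.6947

0.6947


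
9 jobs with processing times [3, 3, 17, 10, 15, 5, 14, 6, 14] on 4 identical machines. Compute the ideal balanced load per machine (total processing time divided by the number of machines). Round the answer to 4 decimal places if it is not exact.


Total processing time = 3 + 3 + 17 + 10 + 15 + 5 + 14 + 6 + 14 = 87
Number of machines = 4
Ideal balanced load = 87 / 4 = 21.75

21.75


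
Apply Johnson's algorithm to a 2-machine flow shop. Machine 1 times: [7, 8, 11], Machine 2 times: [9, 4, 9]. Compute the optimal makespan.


Apply Johnson's rule:
  Group 1 (a <= b): [(1, 7, 9)]
  Group 2 (a > b): [(3, 11, 9), (2, 8, 4)]
Optimal job order: [1, 3, 2]
Schedule:
  Job 1: M1 done at 7, M2 done at 16
  Job 3: M1 done at 18, M2 done at 27
  Job 2: M1 done at 26, M2 done at 31
Makespan = 31

31


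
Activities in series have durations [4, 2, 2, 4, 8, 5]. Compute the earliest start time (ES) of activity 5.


Activity 5 starts after activities 1 through 4 complete.
Predecessor durations: [4, 2, 2, 4]
ES = 4 + 2 + 2 + 4 = 12

12


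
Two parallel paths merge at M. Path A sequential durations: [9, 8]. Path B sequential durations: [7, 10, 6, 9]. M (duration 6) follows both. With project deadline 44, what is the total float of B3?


Forward pass: ES(B3) = sum of predecessors on chain B = 17
EF = ES + duration = 17 + 6 = 23
Backward pass: LF(M) = deadline = 44; LS(M) = 44 - 6 = 38
LF(B3) = LS(M) - sum(successors on chain B) = 38 - 9 = 29
LS = LF - duration = 29 - 6 = 23
Total float = LS - ES = 23 - 17 = 6

6


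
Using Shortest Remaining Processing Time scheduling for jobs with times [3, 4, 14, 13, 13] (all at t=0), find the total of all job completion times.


Since all jobs arrive at t=0, SRPT equals SPT ordering.
SPT order: [3, 4, 13, 13, 14]
Completion times:
  Job 1: p=3, C=3
  Job 2: p=4, C=7
  Job 3: p=13, C=20
  Job 4: p=13, C=33
  Job 5: p=14, C=47
Total completion time = 3 + 7 + 20 + 33 + 47 = 110

110


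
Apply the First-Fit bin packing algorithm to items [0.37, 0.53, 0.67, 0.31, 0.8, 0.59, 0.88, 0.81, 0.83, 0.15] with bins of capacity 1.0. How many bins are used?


Place items sequentially using First-Fit:
  Item 0.37 -> new Bin 1
  Item 0.53 -> Bin 1 (now 0.9)
  Item 0.67 -> new Bin 2
  Item 0.31 -> Bin 2 (now 0.98)
  Item 0.8 -> new Bin 3
  Item 0.59 -> new Bin 4
  Item 0.88 -> new Bin 5
  Item 0.81 -> new Bin 6
  Item 0.83 -> new Bin 7
  Item 0.15 -> Bin 3 (now 0.95)
Total bins used = 7

7


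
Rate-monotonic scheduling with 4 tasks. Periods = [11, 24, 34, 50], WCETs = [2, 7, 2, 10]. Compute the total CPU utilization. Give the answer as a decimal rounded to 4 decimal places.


Compute individual utilizations (exact fractions):
  Task 1: C/T = 2/11 (approx. 0.1818)
  Task 2: C/T = 7/24 (approx. 0.2917)
  Task 3: C/T = 2/34 = 1/17 (approx. 0.0588)
  Task 4: C/T = 10/50 = 1/5 (approx. 0.2)
Total utilization U = 2/11 + 7/24 + 1/17 + 1/5 = 16433/22440
Rounded to 4 decimal places: U = 0.7323
RM (Liu & Layland) bound for 4 tasks = 0.756828; compare with U = 16433/22440 (approx. 0.732308)
U <= bound, so schedulable by RM sufficient condition.

0.7323


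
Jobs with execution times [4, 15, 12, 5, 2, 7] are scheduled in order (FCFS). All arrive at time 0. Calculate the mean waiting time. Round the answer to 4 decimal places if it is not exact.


FCFS order (as given): [4, 15, 12, 5, 2, 7]
Waiting times:
  Job 1: wait = 0
  Job 2: wait = 4
  Job 3: wait = 19
  Job 4: wait = 31
  Job 5: wait = 36
  Job 6: wait = 38
Sum of waiting times = 128
Average waiting time = 128/6 = 21.3333

21.3333


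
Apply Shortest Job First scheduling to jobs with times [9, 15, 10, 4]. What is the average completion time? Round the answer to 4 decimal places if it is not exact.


SJF order (ascending): [4, 9, 10, 15]
Completion times:
  Job 1: burst=4, C=4
  Job 2: burst=9, C=13
  Job 3: burst=10, C=23
  Job 4: burst=15, C=38
Average completion = 78/4 = 19.5

19.5


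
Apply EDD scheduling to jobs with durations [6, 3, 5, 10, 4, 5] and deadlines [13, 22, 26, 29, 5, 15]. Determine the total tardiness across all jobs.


Sort by due date (EDD order): [(4, 5), (6, 13), (5, 15), (3, 22), (5, 26), (10, 29)]
Compute completion times and tardiness:
  Job 1: p=4, d=5, C=4, tardiness=max(0,4-5)=0
  Job 2: p=6, d=13, C=10, tardiness=max(0,10-13)=0
  Job 3: p=5, d=15, C=15, tardiness=max(0,15-15)=0
  Job 4: p=3, d=22, C=18, tardiness=max(0,18-22)=0
  Job 5: p=5, d=26, C=23, tardiness=max(0,23-26)=0
  Job 6: p=10, d=29, C=33, tardiness=max(0,33-29)=4
Total tardiness = 4

4


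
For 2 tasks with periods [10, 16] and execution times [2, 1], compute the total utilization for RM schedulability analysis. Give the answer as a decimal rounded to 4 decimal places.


Compute individual utilizations (exact fractions):
  Task 1: C/T = 2/10 = 1/5 (approx. 0.2)
  Task 2: C/T = 1/16 (approx. 0.0625)
Total utilization U = 1/5 + 1/16 = 21/80
Rounded to 4 decimal places: U = 0.2625
RM (Liu & Layland) bound for 2 tasks = 0.828427; compare with U = 21/80 (approx. 0.262500)
U <= bound, so schedulable by RM sufficient condition.

0.2625


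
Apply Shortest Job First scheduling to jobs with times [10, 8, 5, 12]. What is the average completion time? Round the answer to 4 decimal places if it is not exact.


SJF order (ascending): [5, 8, 10, 12]
Completion times:
  Job 1: burst=5, C=5
  Job 2: burst=8, C=13
  Job 3: burst=10, C=23
  Job 4: burst=12, C=35
Average completion = 76/4 = 19.0

19.0


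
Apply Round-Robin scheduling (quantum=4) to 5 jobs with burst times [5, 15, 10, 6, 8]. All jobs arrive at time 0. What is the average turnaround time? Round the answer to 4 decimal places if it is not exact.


Time quantum = 4
Execution trace:
  J1 runs 4 units, time = 4
  J2 runs 4 units, time = 8
  J3 runs 4 units, time = 12
  J4 runs 4 units, time = 16
  J5 runs 4 units, time = 20
  J1 runs 1 units, time = 21
  J2 runs 4 units, time = 25
  J3 runs 4 units, time = 29
  J4 runs 2 units, time = 31
  J5 runs 4 units, time = 35
  J2 runs 4 units, time = 39
  J3 runs 2 units, time = 41
  J2 runs 3 units, time = 44
Finish times: [21, 44, 41, 31, 35]
Average turnaround = 172/5 = 34.4

34.4


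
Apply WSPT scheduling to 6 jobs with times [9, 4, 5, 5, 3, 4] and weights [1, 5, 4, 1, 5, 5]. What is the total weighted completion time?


Compute p/w ratios and sort ascending (WSPT): [(3, 5), (4, 5), (4, 5), (5, 4), (5, 1), (9, 1)]
Compute weighted completion times:
  Job (p=3,w=5): C=3, w*C=5*3=15
  Job (p=4,w=5): C=7, w*C=5*7=35
  Job (p=4,w=5): C=11, w*C=5*11=55
  Job (p=5,w=4): C=16, w*C=4*16=64
  Job (p=5,w=1): C=21, w*C=1*21=21
  Job (p=9,w=1): C=30, w*C=1*30=30
Total weighted completion time = 220

220


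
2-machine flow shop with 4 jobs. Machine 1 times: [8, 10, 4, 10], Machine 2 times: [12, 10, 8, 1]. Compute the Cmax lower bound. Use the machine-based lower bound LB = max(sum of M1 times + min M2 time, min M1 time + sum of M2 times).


LB1 = sum(M1 times) + min(M2 times) = 32 + 1 = 33
LB2 = min(M1 times) + sum(M2 times) = 4 + 31 = 35
Lower bound = max(LB1, LB2) = max(33, 35) = 35

35


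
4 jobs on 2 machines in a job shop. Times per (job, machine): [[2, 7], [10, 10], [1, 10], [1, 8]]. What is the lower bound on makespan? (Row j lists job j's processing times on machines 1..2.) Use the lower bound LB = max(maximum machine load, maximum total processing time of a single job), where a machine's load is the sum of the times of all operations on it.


Machine loads:
  Machine 1: 2 + 10 + 1 + 1 = 14
  Machine 2: 7 + 10 + 10 + 8 = 35
Max machine load = 35
Job totals:
  Job 1: 9
  Job 2: 20
  Job 3: 11
  Job 4: 9
Max job total = 20
Lower bound = max(35, 20) = 35

35


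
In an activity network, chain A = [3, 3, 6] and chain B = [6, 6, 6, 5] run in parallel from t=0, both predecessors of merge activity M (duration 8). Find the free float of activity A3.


ES(A3) = sum of predecessors on chain A = 6
EF(A3) = ES + duration = 6 + 6 = 12
Successor of A3 is M. ES(M) = max(sum(A), sum(B)) = max(12, 23) = 23
Free float = ES(successor) - EF(current) = 23 - 12 = 11

11


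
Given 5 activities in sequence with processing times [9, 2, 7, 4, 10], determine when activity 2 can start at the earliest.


Activity 2 starts after activities 1 through 1 complete.
Predecessor durations: [9]
ES = 9 = 9

9


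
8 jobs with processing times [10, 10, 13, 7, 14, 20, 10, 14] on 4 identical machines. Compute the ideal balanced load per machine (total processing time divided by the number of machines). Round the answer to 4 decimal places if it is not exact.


Total processing time = 10 + 10 + 13 + 7 + 14 + 20 + 10 + 14 = 98
Number of machines = 4
Ideal balanced load = 98 / 4 = 24.5

24.5


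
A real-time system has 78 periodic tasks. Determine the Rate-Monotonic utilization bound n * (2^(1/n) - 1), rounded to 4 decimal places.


Compute 2^(1/78) = 1.0089261045
Subtract 1: 1.0089261045 - 1 = 0.0089261045
Multiply by n: 78 * 0.0089261045 = 0.6962361510
Round to 4 dp: 0.6962

0.6962


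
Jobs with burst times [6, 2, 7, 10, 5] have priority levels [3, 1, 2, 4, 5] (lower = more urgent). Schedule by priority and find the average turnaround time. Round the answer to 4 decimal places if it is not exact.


Sort by priority (ascending = highest first):
Order: [(1, 2), (2, 7), (3, 6), (4, 10), (5, 5)]
Completion times:
  Priority 1, burst=2, C=2
  Priority 2, burst=7, C=9
  Priority 3, burst=6, C=15
  Priority 4, burst=10, C=25
  Priority 5, burst=5, C=30
Average turnaround = 81/5 = 16.2

16.2


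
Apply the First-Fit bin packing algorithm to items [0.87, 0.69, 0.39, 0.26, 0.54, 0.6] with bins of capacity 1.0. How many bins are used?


Place items sequentially using First-Fit:
  Item 0.87 -> new Bin 1
  Item 0.69 -> new Bin 2
  Item 0.39 -> new Bin 3
  Item 0.26 -> Bin 2 (now 0.95)
  Item 0.54 -> Bin 3 (now 0.93)
  Item 0.6 -> new Bin 4
Total bins used = 4

4


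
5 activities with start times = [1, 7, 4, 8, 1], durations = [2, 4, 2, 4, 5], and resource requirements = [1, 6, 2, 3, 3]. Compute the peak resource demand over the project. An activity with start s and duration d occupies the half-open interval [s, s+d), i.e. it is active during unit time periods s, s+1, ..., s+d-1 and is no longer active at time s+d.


Each activity i is active on [start_i, start_i + duration_i).
Compute total resource usage per time slot:
  t=0: active resources = [], total = 0
  t=1: active resources = [1, 3], total = 4
  t=2: active resources = [1, 3], total = 4
  t=3: active resources = [3], total = 3
  t=4: active resources = [2, 3], total = 5
  t=5: active resources = [2, 3], total = 5
  t=6: active resources = [], total = 0
  t=7: active resources = [6], total = 6
  t=8: active resources = [6, 3], total = 9
  t=9: active resources = [6, 3], total = 9
  t=10: active resources = [6, 3], total = 9
  t=11: active resources = [3], total = 3
Peak resource demand = 9

9


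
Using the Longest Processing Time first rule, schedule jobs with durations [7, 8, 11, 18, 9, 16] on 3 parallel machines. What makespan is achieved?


Sort jobs in decreasing order (LPT): [18, 16, 11, 9, 8, 7]
Assign each job to the least loaded machine:
  Machine 1: jobs [18, 7], load = 25
  Machine 2: jobs [16, 8], load = 24
  Machine 3: jobs [11, 9], load = 20
Makespan = max load = 25

25


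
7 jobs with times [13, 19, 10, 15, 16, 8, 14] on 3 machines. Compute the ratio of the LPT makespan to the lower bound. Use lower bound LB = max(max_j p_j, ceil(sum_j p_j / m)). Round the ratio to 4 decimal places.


LPT order: [19, 16, 15, 14, 13, 10, 8]
Machine loads after assignment: [37, 29, 29]
LPT makespan = 37
Lower bound = max(max_job, ceil(total/3)) = max(19, 32) = 32
Ratio = 37 / 32 = 1.1563

1.1563


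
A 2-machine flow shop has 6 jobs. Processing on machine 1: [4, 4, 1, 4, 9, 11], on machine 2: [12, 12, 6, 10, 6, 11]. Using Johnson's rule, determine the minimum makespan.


Apply Johnson's rule:
  Group 1 (a <= b): [(3, 1, 6), (1, 4, 12), (2, 4, 12), (4, 4, 10), (6, 11, 11)]
  Group 2 (a > b): [(5, 9, 6)]
Optimal job order: [3, 1, 2, 4, 6, 5]
Schedule:
  Job 3: M1 done at 1, M2 done at 7
  Job 1: M1 done at 5, M2 done at 19
  Job 2: M1 done at 9, M2 done at 31
  Job 4: M1 done at 13, M2 done at 41
  Job 6: M1 done at 24, M2 done at 52
  Job 5: M1 done at 33, M2 done at 58
Makespan = 58

58


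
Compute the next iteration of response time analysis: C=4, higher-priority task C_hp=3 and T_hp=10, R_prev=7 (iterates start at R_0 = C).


R_next = C + ceil(R_prev / T_hp) * C_hp
ceil(7 / 10) = ceil(0.7) = 1
Interference = 1 * 3 = 3
R_next = 4 + 3 = 7
R_next = R_prev, so the iteration has converged (response time = 7).

7


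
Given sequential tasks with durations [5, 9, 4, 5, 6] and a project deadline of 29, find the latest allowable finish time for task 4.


LF(activity 4) = deadline - sum of successor durations
Successors: activities 5 through 5 with durations [6]
Sum of successor durations = 6
LF = 29 - 6 = 23

23


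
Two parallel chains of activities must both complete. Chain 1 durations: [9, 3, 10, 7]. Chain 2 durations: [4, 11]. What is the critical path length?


Path A total = 9 + 3 + 10 + 7 = 29
Path B total = 4 + 11 = 15
Critical path = longest path = max(29, 15) = 29

29


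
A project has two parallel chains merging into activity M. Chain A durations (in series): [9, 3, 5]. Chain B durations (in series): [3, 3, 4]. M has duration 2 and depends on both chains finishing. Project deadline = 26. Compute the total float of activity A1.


Forward pass: ES(A1) = sum of predecessors on chain A = 0
EF = ES + duration = 0 + 9 = 9
Backward pass: LF(M) = deadline = 26; LS(M) = 26 - 2 = 24
LF(A1) = LS(M) - sum(successors on chain A) = 24 - 8 = 16
LS = LF - duration = 16 - 9 = 7
Total float = LS - ES = 7 - 0 = 7

7


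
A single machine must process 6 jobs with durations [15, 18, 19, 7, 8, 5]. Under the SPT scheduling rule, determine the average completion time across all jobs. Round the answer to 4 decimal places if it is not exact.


Sort jobs by processing time (SPT order): [5, 7, 8, 15, 18, 19]
Compute completion times sequentially:
  Job 1: processing = 5, completes at 5
  Job 2: processing = 7, completes at 12
  Job 3: processing = 8, completes at 20
  Job 4: processing = 15, completes at 35
  Job 5: processing = 18, completes at 53
  Job 6: processing = 19, completes at 72
Sum of completion times = 197
Average completion time = 197/6 = 32.8333

32.8333


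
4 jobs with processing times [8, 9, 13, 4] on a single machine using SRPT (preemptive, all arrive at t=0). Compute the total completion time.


Since all jobs arrive at t=0, SRPT equals SPT ordering.
SPT order: [4, 8, 9, 13]
Completion times:
  Job 1: p=4, C=4
  Job 2: p=8, C=12
  Job 3: p=9, C=21
  Job 4: p=13, C=34
Total completion time = 4 + 12 + 21 + 34 = 71

71


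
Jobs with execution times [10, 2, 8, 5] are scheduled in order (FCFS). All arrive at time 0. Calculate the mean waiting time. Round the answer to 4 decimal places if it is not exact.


FCFS order (as given): [10, 2, 8, 5]
Waiting times:
  Job 1: wait = 0
  Job 2: wait = 10
  Job 3: wait = 12
  Job 4: wait = 20
Sum of waiting times = 42
Average waiting time = 42/4 = 10.5

10.5


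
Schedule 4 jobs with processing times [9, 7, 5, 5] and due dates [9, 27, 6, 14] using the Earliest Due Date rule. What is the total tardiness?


Sort by due date (EDD order): [(5, 6), (9, 9), (5, 14), (7, 27)]
Compute completion times and tardiness:
  Job 1: p=5, d=6, C=5, tardiness=max(0,5-6)=0
  Job 2: p=9, d=9, C=14, tardiness=max(0,14-9)=5
  Job 3: p=5, d=14, C=19, tardiness=max(0,19-14)=5
  Job 4: p=7, d=27, C=26, tardiness=max(0,26-27)=0
Total tardiness = 10

10


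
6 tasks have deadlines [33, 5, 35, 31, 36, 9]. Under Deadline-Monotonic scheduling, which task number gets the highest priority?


Sort tasks by relative deadline (ascending):
  Task 2: deadline = 5
  Task 6: deadline = 9
  Task 4: deadline = 31
  Task 1: deadline = 33
  Task 3: deadline = 35
  Task 5: deadline = 36
Priority order (highest first): [2, 6, 4, 1, 3, 5]
Highest priority task = 2

2


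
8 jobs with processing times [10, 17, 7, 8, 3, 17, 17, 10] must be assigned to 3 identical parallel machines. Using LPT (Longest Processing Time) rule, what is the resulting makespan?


Sort jobs in decreasing order (LPT): [17, 17, 17, 10, 10, 8, 7, 3]
Assign each job to the least loaded machine:
  Machine 1: jobs [17, 10, 3], load = 30
  Machine 2: jobs [17, 10], load = 27
  Machine 3: jobs [17, 8, 7], load = 32
Makespan = max load = 32

32


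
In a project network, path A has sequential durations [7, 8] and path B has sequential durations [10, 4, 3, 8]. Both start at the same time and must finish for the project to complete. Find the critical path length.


Path A total = 7 + 8 = 15
Path B total = 10 + 4 + 3 + 8 = 25
Critical path = longest path = max(15, 25) = 25

25


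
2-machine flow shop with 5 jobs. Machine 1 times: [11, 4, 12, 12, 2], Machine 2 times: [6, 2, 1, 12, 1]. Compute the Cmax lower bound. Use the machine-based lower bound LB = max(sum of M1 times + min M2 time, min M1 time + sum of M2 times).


LB1 = sum(M1 times) + min(M2 times) = 41 + 1 = 42
LB2 = min(M1 times) + sum(M2 times) = 2 + 22 = 24
Lower bound = max(LB1, LB2) = max(42, 24) = 42

42


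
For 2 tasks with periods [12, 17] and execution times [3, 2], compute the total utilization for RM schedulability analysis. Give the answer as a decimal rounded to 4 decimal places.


Compute individual utilizations (exact fractions):
  Task 1: C/T = 3/12 = 1/4 (approx. 0.25)
  Task 2: C/T = 2/17 (approx. 0.1176)
Total utilization U = 1/4 + 2/17 = 25/68
Rounded to 4 decimal places: U = 0.3676
RM (Liu & Layland) bound for 2 tasks = 0.828427; compare with U = 25/68 (approx. 0.367647)
U <= bound, so schedulable by RM sufficient condition.

0.3676


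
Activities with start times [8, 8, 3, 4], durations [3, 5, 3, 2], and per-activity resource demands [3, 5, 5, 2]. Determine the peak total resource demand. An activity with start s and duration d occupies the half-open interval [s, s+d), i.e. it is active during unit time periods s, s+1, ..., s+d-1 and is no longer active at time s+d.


Each activity i is active on [start_i, start_i + duration_i).
Compute total resource usage per time slot:
  t=0: active resources = [], total = 0
  t=1: active resources = [], total = 0
  t=2: active resources = [], total = 0
  t=3: active resources = [5], total = 5
  t=4: active resources = [5, 2], total = 7
  t=5: active resources = [5, 2], total = 7
  t=6: active resources = [], total = 0
  t=7: active resources = [], total = 0
  t=8: active resources = [3, 5], total = 8
  t=9: active resources = [3, 5], total = 8
  t=10: active resources = [3, 5], total = 8
  t=11: active resources = [5], total = 5
  t=12: active resources = [5], total = 5
Peak resource demand = 8

8


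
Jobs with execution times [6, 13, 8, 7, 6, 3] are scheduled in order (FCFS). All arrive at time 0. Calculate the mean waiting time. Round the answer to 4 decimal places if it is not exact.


FCFS order (as given): [6, 13, 8, 7, 6, 3]
Waiting times:
  Job 1: wait = 0
  Job 2: wait = 6
  Job 3: wait = 19
  Job 4: wait = 27
  Job 5: wait = 34
  Job 6: wait = 40
Sum of waiting times = 126
Average waiting time = 126/6 = 21.0

21.0


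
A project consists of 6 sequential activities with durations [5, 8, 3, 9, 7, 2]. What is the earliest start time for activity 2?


Activity 2 starts after activities 1 through 1 complete.
Predecessor durations: [5]
ES = 5 = 5

5


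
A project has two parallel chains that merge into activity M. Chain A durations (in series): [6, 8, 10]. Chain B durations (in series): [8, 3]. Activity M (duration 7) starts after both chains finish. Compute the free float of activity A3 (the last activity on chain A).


ES(A3) = sum of predecessors on chain A = 14
EF(A3) = ES + duration = 14 + 10 = 24
Successor of A3 is M. ES(M) = max(sum(A), sum(B)) = max(24, 11) = 24
Free float = ES(successor) - EF(current) = 24 - 24 = 0

0


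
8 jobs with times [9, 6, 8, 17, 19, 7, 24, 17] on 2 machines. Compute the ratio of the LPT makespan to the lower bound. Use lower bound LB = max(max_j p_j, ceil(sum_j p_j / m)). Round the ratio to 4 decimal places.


LPT order: [24, 19, 17, 17, 9, 8, 7, 6]
Machine loads after assignment: [55, 52]
LPT makespan = 55
Lower bound = max(max_job, ceil(total/2)) = max(24, 54) = 54
Ratio = 55 / 54 = 1.0185

1.0185


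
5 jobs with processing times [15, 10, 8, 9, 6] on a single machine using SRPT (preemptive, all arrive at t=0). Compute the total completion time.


Since all jobs arrive at t=0, SRPT equals SPT ordering.
SPT order: [6, 8, 9, 10, 15]
Completion times:
  Job 1: p=6, C=6
  Job 2: p=8, C=14
  Job 3: p=9, C=23
  Job 4: p=10, C=33
  Job 5: p=15, C=48
Total completion time = 6 + 14 + 23 + 33 + 48 = 124

124


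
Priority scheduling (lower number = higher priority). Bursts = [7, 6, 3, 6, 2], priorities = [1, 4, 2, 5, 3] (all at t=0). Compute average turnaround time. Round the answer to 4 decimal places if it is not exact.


Sort by priority (ascending = highest first):
Order: [(1, 7), (2, 3), (3, 2), (4, 6), (5, 6)]
Completion times:
  Priority 1, burst=7, C=7
  Priority 2, burst=3, C=10
  Priority 3, burst=2, C=12
  Priority 4, burst=6, C=18
  Priority 5, burst=6, C=24
Average turnaround = 71/5 = 14.2

14.2


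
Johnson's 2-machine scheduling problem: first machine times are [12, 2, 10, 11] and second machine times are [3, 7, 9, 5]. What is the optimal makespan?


Apply Johnson's rule:
  Group 1 (a <= b): [(2, 2, 7)]
  Group 2 (a > b): [(3, 10, 9), (4, 11, 5), (1, 12, 3)]
Optimal job order: [2, 3, 4, 1]
Schedule:
  Job 2: M1 done at 2, M2 done at 9
  Job 3: M1 done at 12, M2 done at 21
  Job 4: M1 done at 23, M2 done at 28
  Job 1: M1 done at 35, M2 done at 38
Makespan = 38

38


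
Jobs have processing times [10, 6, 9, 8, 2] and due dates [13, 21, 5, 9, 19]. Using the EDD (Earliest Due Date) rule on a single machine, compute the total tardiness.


Sort by due date (EDD order): [(9, 5), (8, 9), (10, 13), (2, 19), (6, 21)]
Compute completion times and tardiness:
  Job 1: p=9, d=5, C=9, tardiness=max(0,9-5)=4
  Job 2: p=8, d=9, C=17, tardiness=max(0,17-9)=8
  Job 3: p=10, d=13, C=27, tardiness=max(0,27-13)=14
  Job 4: p=2, d=19, C=29, tardiness=max(0,29-19)=10
  Job 5: p=6, d=21, C=35, tardiness=max(0,35-21)=14
Total tardiness = 50

50


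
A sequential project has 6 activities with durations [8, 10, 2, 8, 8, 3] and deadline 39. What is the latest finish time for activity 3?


LF(activity 3) = deadline - sum of successor durations
Successors: activities 4 through 6 with durations [8, 8, 3]
Sum of successor durations = 19
LF = 39 - 19 = 20

20


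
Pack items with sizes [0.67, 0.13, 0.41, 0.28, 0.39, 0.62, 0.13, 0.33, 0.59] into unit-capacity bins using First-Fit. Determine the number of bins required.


Place items sequentially using First-Fit:
  Item 0.67 -> new Bin 1
  Item 0.13 -> Bin 1 (now 0.8)
  Item 0.41 -> new Bin 2
  Item 0.28 -> Bin 2 (now 0.69)
  Item 0.39 -> new Bin 3
  Item 0.62 -> new Bin 4
  Item 0.13 -> Bin 1 (now 0.93)
  Item 0.33 -> Bin 3 (now 0.72)
  Item 0.59 -> new Bin 5
Total bins used = 5

5


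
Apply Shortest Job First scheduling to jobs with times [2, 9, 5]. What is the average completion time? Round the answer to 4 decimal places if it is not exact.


SJF order (ascending): [2, 5, 9]
Completion times:
  Job 1: burst=2, C=2
  Job 2: burst=5, C=7
  Job 3: burst=9, C=16
Average completion = 25/3 = 8.3333

8.3333


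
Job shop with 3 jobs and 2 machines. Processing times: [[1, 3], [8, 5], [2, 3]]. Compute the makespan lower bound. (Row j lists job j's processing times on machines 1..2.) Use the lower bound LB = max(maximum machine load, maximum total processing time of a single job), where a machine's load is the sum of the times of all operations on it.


Machine loads:
  Machine 1: 1 + 8 + 2 = 11
  Machine 2: 3 + 5 + 3 = 11
Max machine load = 11
Job totals:
  Job 1: 4
  Job 2: 13
  Job 3: 5
Max job total = 13
Lower bound = max(11, 13) = 13

13


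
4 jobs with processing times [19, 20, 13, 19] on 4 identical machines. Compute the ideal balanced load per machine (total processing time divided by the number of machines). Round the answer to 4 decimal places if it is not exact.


Total processing time = 19 + 20 + 13 + 19 = 71
Number of machines = 4
Ideal balanced load = 71 / 4 = 17.75

17.75


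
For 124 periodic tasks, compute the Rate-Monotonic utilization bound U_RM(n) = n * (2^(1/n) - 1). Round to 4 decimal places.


Compute 2^(1/124) = 1.0056055492
Subtract 1: 1.0056055492 - 1 = 0.0056055492
Multiply by n: 124 * 0.0056055492 = 0.6950881008
Round to 4 dp: 0.6951

0.6951


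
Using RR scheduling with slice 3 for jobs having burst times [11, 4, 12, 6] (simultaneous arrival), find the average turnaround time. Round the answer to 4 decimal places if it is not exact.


Time quantum = 3
Execution trace:
  J1 runs 3 units, time = 3
  J2 runs 3 units, time = 6
  J3 runs 3 units, time = 9
  J4 runs 3 units, time = 12
  J1 runs 3 units, time = 15
  J2 runs 1 units, time = 16
  J3 runs 3 units, time = 19
  J4 runs 3 units, time = 22
  J1 runs 3 units, time = 25
  J3 runs 3 units, time = 28
  J1 runs 2 units, time = 30
  J3 runs 3 units, time = 33
Finish times: [30, 16, 33, 22]
Average turnaround = 101/4 = 25.25

25.25


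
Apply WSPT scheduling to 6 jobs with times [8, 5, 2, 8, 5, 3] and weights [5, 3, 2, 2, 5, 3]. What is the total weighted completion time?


Compute p/w ratios and sort ascending (WSPT): [(2, 2), (5, 5), (3, 3), (8, 5), (5, 3), (8, 2)]
Compute weighted completion times:
  Job (p=2,w=2): C=2, w*C=2*2=4
  Job (p=5,w=5): C=7, w*C=5*7=35
  Job (p=3,w=3): C=10, w*C=3*10=30
  Job (p=8,w=5): C=18, w*C=5*18=90
  Job (p=5,w=3): C=23, w*C=3*23=69
  Job (p=8,w=2): C=31, w*C=2*31=62
Total weighted completion time = 290

290


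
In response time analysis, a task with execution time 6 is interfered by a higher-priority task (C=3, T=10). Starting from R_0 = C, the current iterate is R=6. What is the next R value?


R_next = C + ceil(R_prev / T_hp) * C_hp
ceil(6 / 10) = ceil(0.6) = 1
Interference = 1 * 3 = 3
R_next = 6 + 3 = 9

9


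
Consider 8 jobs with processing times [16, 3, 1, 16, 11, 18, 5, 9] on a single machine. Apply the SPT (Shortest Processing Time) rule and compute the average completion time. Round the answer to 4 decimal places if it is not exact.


Sort jobs by processing time (SPT order): [1, 3, 5, 9, 11, 16, 16, 18]
Compute completion times sequentially:
  Job 1: processing = 1, completes at 1
  Job 2: processing = 3, completes at 4
  Job 3: processing = 5, completes at 9
  Job 4: processing = 9, completes at 18
  Job 5: processing = 11, completes at 29
  Job 6: processing = 16, completes at 45
  Job 7: processing = 16, completes at 61
  Job 8: processing = 18, completes at 79
Sum of completion times = 246
Average completion time = 246/8 = 30.75

30.75


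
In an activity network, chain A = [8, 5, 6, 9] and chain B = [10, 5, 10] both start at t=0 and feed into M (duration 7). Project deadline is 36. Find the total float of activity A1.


Forward pass: ES(A1) = sum of predecessors on chain A = 0
EF = ES + duration = 0 + 8 = 8
Backward pass: LF(M) = deadline = 36; LS(M) = 36 - 7 = 29
LF(A1) = LS(M) - sum(successors on chain A) = 29 - 20 = 9
LS = LF - duration = 9 - 8 = 1
Total float = LS - ES = 1 - 0 = 1

1


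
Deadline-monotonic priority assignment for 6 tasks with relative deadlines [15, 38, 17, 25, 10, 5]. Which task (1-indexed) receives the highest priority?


Sort tasks by relative deadline (ascending):
  Task 6: deadline = 5
  Task 5: deadline = 10
  Task 1: deadline = 15
  Task 3: deadline = 17
  Task 4: deadline = 25
  Task 2: deadline = 38
Priority order (highest first): [6, 5, 1, 3, 4, 2]
Highest priority task = 6

6


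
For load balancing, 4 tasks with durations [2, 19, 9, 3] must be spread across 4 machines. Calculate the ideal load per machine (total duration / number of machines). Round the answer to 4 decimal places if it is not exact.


Total processing time = 2 + 19 + 9 + 3 = 33
Number of machines = 4
Ideal balanced load = 33 / 4 = 8.25

8.25


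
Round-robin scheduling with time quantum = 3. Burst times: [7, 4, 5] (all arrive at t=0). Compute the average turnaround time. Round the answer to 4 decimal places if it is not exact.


Time quantum = 3
Execution trace:
  J1 runs 3 units, time = 3
  J2 runs 3 units, time = 6
  J3 runs 3 units, time = 9
  J1 runs 3 units, time = 12
  J2 runs 1 units, time = 13
  J3 runs 2 units, time = 15
  J1 runs 1 units, time = 16
Finish times: [16, 13, 15]
Average turnaround = 44/3 = 14.6667

14.6667


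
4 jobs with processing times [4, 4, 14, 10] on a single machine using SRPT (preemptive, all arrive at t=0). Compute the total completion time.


Since all jobs arrive at t=0, SRPT equals SPT ordering.
SPT order: [4, 4, 10, 14]
Completion times:
  Job 1: p=4, C=4
  Job 2: p=4, C=8
  Job 3: p=10, C=18
  Job 4: p=14, C=32
Total completion time = 4 + 8 + 18 + 32 = 62

62


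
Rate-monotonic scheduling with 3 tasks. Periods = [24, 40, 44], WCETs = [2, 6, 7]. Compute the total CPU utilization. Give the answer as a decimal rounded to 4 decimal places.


Compute individual utilizations (exact fractions):
  Task 1: C/T = 2/24 = 1/12 (approx. 0.0833)
  Task 2: C/T = 6/40 = 3/20 (approx. 0.15)
  Task 3: C/T = 7/44 (approx. 0.1591)
Total utilization U = 1/12 + 3/20 + 7/44 = 259/660
Rounded to 4 decimal places: U = 0.3924
RM (Liu & Layland) bound for 3 tasks = 0.779763; compare with U = 259/660 (approx. 0.392424)
U <= bound, so schedulable by RM sufficient condition.

0.3924
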